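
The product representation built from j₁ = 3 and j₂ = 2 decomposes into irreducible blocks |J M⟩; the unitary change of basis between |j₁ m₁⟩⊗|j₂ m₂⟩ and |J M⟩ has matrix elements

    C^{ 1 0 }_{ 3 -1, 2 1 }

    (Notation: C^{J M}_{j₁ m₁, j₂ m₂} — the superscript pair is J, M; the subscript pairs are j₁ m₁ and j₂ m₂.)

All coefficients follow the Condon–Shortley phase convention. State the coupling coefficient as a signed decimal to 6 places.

-0.478091  (= −√(8/35))

j₁+j₂−J=4  J+j₁−j₂=2  J−j₁+j₂=0  j₁+j₂+J+1=7
(j₁±m₁, j₂±m₂, J±M) = (2,4,3,1,1,1)
P² = 288/35
sum k=3..3:
  [3] −1/6 = -1/6
S = -1/6
C² = P²·S² = 8/35 ; C = -0.478091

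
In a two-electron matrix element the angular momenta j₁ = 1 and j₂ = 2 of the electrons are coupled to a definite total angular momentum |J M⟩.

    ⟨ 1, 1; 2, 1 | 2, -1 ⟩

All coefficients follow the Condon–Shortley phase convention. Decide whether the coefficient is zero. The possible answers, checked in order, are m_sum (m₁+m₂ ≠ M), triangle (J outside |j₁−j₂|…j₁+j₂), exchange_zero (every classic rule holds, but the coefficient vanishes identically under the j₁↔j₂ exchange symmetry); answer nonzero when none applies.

m_sum

m-sum: m₁+m₂ = 1+1 = 2, M = -1  ✗ ⇒ coefficient is 0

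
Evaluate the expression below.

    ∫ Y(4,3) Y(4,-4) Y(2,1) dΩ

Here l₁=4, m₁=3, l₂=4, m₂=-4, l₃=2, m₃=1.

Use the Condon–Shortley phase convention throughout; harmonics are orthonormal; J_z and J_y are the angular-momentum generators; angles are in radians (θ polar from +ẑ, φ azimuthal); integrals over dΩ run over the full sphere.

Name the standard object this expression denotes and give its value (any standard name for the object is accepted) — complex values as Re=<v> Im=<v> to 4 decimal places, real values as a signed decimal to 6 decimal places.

This is a Gaunt coefficient — the integral of a triple product of spherical harmonics over the sphere.
Rules hold: Σm=0, L=10 even, 0≤2≤8.
N = 9·9·5 = 405
Δ = 6!·2!·2!/11! = 1/13860
Racah Σ t=2..4: t=2:+1/192 t=3:−1/36 t=4:+1/192 = -5/288
⇒ 3j(4 4 2; 0 0 0)² = 20/693, sgn -1
Racah Σ t=0..0: t=0:+1/1440 = 1/1440
⇒ 3j(4 4 2; 3 -4 1)² = 7/165, sgn -1
4πI² = N·(3j₀)²·(3jₘ)² = 60/121
I = +1·√(0.495868/4π) = 0.19864517

Gaunt coefficient, +0.198645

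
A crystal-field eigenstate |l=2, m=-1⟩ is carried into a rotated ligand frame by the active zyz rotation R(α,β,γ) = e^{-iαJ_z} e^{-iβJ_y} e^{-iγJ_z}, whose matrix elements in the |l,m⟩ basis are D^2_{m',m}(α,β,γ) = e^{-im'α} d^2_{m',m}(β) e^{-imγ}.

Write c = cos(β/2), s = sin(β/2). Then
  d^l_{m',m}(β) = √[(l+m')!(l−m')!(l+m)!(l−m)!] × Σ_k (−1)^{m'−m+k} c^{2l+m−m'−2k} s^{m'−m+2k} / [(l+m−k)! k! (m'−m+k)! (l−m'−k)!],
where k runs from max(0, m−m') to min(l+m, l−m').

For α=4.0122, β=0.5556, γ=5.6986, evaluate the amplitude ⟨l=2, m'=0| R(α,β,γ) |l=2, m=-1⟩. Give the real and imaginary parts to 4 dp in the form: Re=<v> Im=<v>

Re=-0.4577 Im=0.3029

Split into d^2_{0,-1}(β=0.5556) × two z-phases.
Half-angle: c=0.961661, s=0.274241. N=√(2·2·1·6)=4.898979
Admissible k: 0..1 (factorial args all ≥0)
  k=0: (−1)^1·4.8990/(2)·0.9617^3·0.2742^1 = -0.597412
  k=1: (−1)^2·4.8990/(2)·0.9617^1·0.2742^3 = +0.048584
d^2_{0,-1}(0.5556) = -0.597412 +0.048584 = -0.548828
D = (+1.000000+0.000000i)·(-0.548828)·(+0.833941-0.551854i) = -0.457690+0.302872i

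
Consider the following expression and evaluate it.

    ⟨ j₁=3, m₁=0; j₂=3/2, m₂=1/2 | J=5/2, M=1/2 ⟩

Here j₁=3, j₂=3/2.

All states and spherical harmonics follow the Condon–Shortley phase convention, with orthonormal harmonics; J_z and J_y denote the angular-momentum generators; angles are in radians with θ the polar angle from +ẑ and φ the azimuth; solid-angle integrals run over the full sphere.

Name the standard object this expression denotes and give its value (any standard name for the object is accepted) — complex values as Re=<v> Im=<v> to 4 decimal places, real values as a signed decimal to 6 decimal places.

This is a Clebsch–Gordan (vector-coupling) coefficient.
triangle: 2!×4!×1!/8! = 48/40320
(j±m)!: 3!×3!×2!×1!×3!×2! = 864
prefactor² = (2J+1)×Δ×N² = 216/35
  k=1: −1/(1!×1!×2!×1!×2!×0!) = -1/4
  k=2: +1/(2!×0!×1!×0!×3!×1!) = 1/12
Σ = -1/6  ⇒  CG² = 216/35×(-1/6)² = 6/35
CG = −√(6/35) = -0.414039

Clebsch–Gordan coefficient, −√(6/35) ≈ -0.414039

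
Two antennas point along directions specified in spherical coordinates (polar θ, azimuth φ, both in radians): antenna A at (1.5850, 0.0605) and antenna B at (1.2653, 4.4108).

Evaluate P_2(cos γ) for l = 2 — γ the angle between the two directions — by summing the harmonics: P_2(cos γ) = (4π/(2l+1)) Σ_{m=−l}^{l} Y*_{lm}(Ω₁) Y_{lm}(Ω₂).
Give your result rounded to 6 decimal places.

Term-by-term m-sum for l=2 (normalisation 4π/5 = 2.513274):
  m=-2: Y*=(0.383373, 0.046616)  Y=(-0.289335, -0.199297)  product (-0.101633, -0.089893)
  m=-1: Y*=(-0.010951, -0.000663)  Y=(-0.065823, 0.211596)  product (0.000861, -0.002274)
  m=+0: Y*=(-0.315201, -0.000000)  Y=(-0.229800, 0.000000)  product (0.072433, 0.000000)
  m=+1: Y*=(0.010951, -0.000663)  Y=(0.065823, 0.211596)  product (0.000861, 0.002274)
  m=+2: Y*=(0.383373, -0.046616)  Y=(-0.289335, 0.199297)  product (-0.101633, 0.089893)
Total Σ_m = (-0.129110, 0.000000). Multiply by 2.513274: (-0.324488, 0.000000). P_2(cos γ) = -0.324488

-0.324488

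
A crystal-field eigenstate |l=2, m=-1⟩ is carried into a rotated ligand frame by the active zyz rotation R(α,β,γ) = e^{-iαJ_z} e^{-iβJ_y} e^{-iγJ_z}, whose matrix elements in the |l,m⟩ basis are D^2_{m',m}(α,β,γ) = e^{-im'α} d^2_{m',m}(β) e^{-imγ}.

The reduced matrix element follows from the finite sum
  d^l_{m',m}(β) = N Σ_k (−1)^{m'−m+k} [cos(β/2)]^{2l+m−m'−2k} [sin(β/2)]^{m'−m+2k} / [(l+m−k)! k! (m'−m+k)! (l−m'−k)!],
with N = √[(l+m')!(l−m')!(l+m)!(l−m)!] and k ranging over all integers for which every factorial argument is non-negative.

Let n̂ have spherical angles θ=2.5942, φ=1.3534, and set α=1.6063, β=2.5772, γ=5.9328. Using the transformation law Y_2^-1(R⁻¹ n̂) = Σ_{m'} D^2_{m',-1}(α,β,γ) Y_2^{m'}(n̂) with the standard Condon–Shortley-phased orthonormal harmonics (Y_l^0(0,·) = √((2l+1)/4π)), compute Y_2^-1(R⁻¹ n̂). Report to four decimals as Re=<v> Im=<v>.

Need the full column D^2_{m',-1} for m'=−2..2 at α=1.6063, β=2.5772, γ=5.9328.
cos(β/2)=0.278466, sin(β/2)=0.960446
d^2_{-2,-1}: single k=1 term ⇒ +0.041478;  D = -0.039870+0.011438i
d^2_{-1,-1}: k∈[0..1] ⇒ +0.006013 -0.214591 = -0.208578;  D = -0.064597-0.198323i
d^2_{0,-1}: k∈[0..1] ⇒ -0.050800 +0.604319 = +0.553519;  D = +0.519888-0.190001i
d^2_{1,-1}: k∈[0..1] ⇒ +0.214591 -0.850927 = -0.636336;  D = +0.239506+0.589542i
d^2_{2,-1}: single k=0 term ⇒ -0.493425;  D = +0.450260-0.201826i
Y_2^{m'}(θ=2.5942,φ=1.3534) and Σ D·Y over m':
  (-0.0399+0.0114i)·(-0.0949-0.0441i)  (-0.0646-0.1983i)·(-0.0741+0.3353i)  (+0.5199-0.1900i)·(+0.3745+0.0000i)  (+0.2395+0.5895i)·(+0.0741+0.3353i)  (+0.4503-0.2018i)·(-0.0949+0.0441i)
Y_2^-1(R⁻¹ n̂) = +0.056505+0.085500i

Re=0.0565 Im=0.0855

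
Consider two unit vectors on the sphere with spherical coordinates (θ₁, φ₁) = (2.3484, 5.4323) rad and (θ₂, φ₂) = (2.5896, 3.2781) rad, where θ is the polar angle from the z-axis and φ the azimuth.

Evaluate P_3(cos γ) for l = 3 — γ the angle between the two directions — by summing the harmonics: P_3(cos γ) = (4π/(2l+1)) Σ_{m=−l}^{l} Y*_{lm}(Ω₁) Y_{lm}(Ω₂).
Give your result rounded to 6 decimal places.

-0.437246

Expand P_3 via completeness: Σ_{m} conj(Y_{3,m}) at Ω₁ times Y_{3,m} at Ω₂ —
  m=-3: Y*=-0.125539-0.083862i  Y=-0.055187+0.023955i  product +0.008937+0.001621i
  m=-2: Y*=+0.047550+0.360969i  Y=-0.230425+0.064520i  product -0.034247-0.080108i
  m=-1: Y*=+0.221841-0.252980i  Y=-0.440740+0.060541i  product -0.082459+0.124929i
  m=+0: Y*=+0.141108-0.000000i  Y=-0.198628+0.000000i  product -0.028028+0.000000i
  m=+1: Y*=-0.221841-0.252980i  Y=+0.440740+0.060541i  product -0.082459-0.124929i
  m=+2: Y*=+0.047550-0.360969i  Y=-0.230425-0.064520i  product -0.034247+0.080108i
  m=+3: Y*=+0.125539-0.083862i  Y=+0.055187+0.023955i  product +0.008937-0.001621i
Accumulated sum -0.243564-0.000000i; after 4π/(2l+1) scaling, -0.437246-0.000000i ⇒ P_3 = -0.437246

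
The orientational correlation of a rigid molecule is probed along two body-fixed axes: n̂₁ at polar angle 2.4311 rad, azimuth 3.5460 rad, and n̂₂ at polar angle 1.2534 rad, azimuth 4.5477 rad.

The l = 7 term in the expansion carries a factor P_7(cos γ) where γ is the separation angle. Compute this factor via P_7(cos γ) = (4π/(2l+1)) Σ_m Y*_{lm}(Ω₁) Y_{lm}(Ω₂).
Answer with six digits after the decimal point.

-0.195118

Summing Y*_{l m}(θ₁,φ₁)·Y_{l m}(θ₂,φ₂) over m ∈ [−7, 7]; prefactor 4π/(2·7+1) = 0.837758:
  m=-7: Y*=0.02390 - 0.00768j  Y=0.31926 - 0.14180j  product 0.00654 - 0.00584j
  m=-6: Y*=0.08242 - 0.07158j  Y=-0.23626 - 0.35853j  product -0.04514 - 0.01264j
  m=-5: Y*=0.12218 - 0.25213j  Y=-0.05546 + 0.05139j  product 0.00618 + 0.02026j
  m=-4: Y*=0.02106 - 0.44946j  Y=-0.25581 - 0.19803j  product -0.09439 + 0.11080j
  m=-3: Y*=-0.13206 - 0.35343j  Y=-0.09321 + 0.17305j  product 0.07347 + 0.01009j
  m=-2: Y*=0.03451 + 0.03617j  Y=-0.23531 - 0.08044j  product -0.00521 - 0.01129j
  m=-1: Y*=0.36285 + 0.15530j  Y=-0.03830 + 0.23045j  product -0.04968 + 0.07767j
  m=+0: Y*=0.07351 + 0.00000j  Y=-0.22369 + 0.00000j  product -0.01644 + 0.00000j
  m=+1: Y*=-0.36285 + 0.15530j  Y=0.03830 + 0.23045j  product -0.04968 - 0.07767j
  m=+2: Y*=0.03451 - 0.03617j  Y=-0.23531 + 0.08044j  product -0.00521 + 0.01129j
  m=+3: Y*=0.13206 - 0.35343j  Y=0.09321 + 0.17305j  product 0.07347 - 0.01009j
  m=+4: Y*=0.02106 + 0.44946j  Y=-0.25581 + 0.19803j  product -0.09439 - 0.11080j
  m=+5: Y*=-0.12218 - 0.25213j  Y=0.05546 + 0.05139j  product 0.00618 - 0.02026j
  m=+6: Y*=0.08242 + 0.07158j  Y=-0.23626 + 0.35853j  product -0.04514 + 0.01264j
  m=+7: Y*=-0.02390 - 0.00768j  Y=-0.31926 - 0.14180j  product 0.00654 + 0.00584j
Accumulated sum -0.23291 + 0.00000j; after 4π/(2l+1) scaling, -0.19512 + 0.00000j ⇒ P_7 = -0.195118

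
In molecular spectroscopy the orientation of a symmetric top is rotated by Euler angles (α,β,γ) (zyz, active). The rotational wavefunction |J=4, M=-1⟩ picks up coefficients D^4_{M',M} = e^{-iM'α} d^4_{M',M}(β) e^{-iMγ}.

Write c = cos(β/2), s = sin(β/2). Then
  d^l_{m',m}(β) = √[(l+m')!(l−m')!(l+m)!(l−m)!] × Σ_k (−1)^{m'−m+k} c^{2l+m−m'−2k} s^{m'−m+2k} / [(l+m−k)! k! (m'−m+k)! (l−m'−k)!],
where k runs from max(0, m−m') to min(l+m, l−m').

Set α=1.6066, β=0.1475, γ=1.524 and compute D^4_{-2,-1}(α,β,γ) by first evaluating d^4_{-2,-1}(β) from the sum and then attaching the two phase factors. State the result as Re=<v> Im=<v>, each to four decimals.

Split into d^4_{-2,-1}(β=0.1475) × two z-phases.
c=cos(0.147500/2)=0.997282, s=sin(0.147500/2)=0.073683; N=√[2·720·6·120]=1018.233765
The bounds max(0,m−m')=1 and min(l+m,l−m')=3 give 3 terms
  k=1: (−1)^0·1018.2338/(240)·0.9973^7·0.0737^1 = +0.306711
  k=2: (−1)^1·1018.2338/(48)·0.9973^5·0.0737^3 = -0.008371
  k=3: (−1)^2·1018.2338/(72)·0.9973^3·0.0737^5 = +0.000030
d^4_{-2,-1}(0.1475) = +0.306711 -0.008371 +0.000030 = +0.298370
Phases: e^{-i·(-2)·1.6066}=-0.997437-0.071546i, e^{-i·(-1)·1.5240}=+0.046779+0.998905i ⇒ D=+0.007402-0.298278i

Re=0.0074 Im=-0.2983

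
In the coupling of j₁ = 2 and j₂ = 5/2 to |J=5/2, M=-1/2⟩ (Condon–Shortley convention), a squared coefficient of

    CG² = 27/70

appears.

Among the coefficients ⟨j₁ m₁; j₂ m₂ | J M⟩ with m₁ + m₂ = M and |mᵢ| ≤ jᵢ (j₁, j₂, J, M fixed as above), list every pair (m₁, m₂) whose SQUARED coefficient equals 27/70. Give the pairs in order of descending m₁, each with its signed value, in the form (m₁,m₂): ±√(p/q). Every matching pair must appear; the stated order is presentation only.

Admissible pairs with m₁+m₂ = M = -1/2: (-2,3/2), (-1,1/2), (0,-1/2), (1,-3/2), (2,-5/2)
  (m₁,m₂)=(2,-5/2): CG² = 3/14, CG = +√(3/14)
  (m₁,m₂)=(1,-3/2): CG² = 6/35, CG = +√(6/35)
  (m₁,m₂)=(0,-1/2): CG² = 8/35, CG = −√(8/35)
  (m₁,m₂)=(-1,1/2): CG² = 0/1, CG = 0
  (m₁,m₂)=(-2,3/2): CG² = 27/70, CG = +√(27/70)   ← matches the target
Pairs with CG² = 27/70: (-2,3/2): +√(27/70)

(-2,3/2): +√(27/70)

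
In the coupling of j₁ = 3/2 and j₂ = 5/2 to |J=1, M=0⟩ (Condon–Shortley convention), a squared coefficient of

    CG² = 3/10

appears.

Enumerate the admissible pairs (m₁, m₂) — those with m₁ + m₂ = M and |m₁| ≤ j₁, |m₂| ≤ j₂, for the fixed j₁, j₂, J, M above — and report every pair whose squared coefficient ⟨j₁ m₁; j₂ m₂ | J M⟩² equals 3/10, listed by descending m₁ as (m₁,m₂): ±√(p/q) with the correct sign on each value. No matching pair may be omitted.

(1/2,-1/2): −√(3/10); (-1/2,1/2): +√(3/10)

Admissible pairs with m₁+m₂ = M = 0: (-3/2,3/2), (-1/2,1/2), (1/2,-1/2), (3/2,-3/2)
  (m₁,m₂)=(3/2,-3/2): CG² = 1/5, CG = +√(1/5)
  (m₁,m₂)=(1/2,-1/2): CG² = 3/10, CG = −√(3/10)   ← matches the target
  (m₁,m₂)=(-1/2,1/2): CG² = 3/10, CG = +√(3/10)   ← matches the target
  (m₁,m₂)=(-3/2,3/2): CG² = 1/5, CG = −√(1/5)
Pairs with CG² = 3/10: (1/2,-1/2): −√(3/10); (-1/2,1/2): +√(3/10)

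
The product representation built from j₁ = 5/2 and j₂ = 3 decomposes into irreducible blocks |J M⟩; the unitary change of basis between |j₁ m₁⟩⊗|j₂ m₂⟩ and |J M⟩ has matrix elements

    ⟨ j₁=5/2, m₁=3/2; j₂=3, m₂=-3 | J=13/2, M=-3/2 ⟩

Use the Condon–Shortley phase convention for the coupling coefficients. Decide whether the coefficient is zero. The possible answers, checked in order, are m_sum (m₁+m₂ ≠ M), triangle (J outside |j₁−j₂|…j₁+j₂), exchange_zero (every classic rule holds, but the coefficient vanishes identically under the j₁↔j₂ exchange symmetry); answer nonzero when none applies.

triangle

m-sum: m₁+m₂ = 3/2+(-3) = -3/2, M = -3/2  ✓
triangle: need |j₁−j₂| ≤ J ≤ j₁+j₂, i.e. J ∈ [1/2, 11/2]; J = 13/2 is outside ✗ ⇒ coefficient is 0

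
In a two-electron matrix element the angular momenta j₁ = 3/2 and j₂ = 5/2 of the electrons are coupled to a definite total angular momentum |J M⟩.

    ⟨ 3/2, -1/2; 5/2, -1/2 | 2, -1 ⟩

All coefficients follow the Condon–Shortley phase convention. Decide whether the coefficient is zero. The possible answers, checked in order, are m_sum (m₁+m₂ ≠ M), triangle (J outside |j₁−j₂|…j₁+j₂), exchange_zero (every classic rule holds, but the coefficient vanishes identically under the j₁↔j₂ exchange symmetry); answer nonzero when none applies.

m-sum: m₁+m₂ = -1/2+(-1/2) = -1, M = -1  ✓
triangle: |j₁−j₂| = 1 ≤ J = 2 ≤ j₁+j₂ = 4  ✓
exchange: j₁≠j₂ or m₁≠m₂ — the exchange symmetry imposes no constraint here
value check: CG = −√(25/84) = -0.545545 ≠ 0

nonzero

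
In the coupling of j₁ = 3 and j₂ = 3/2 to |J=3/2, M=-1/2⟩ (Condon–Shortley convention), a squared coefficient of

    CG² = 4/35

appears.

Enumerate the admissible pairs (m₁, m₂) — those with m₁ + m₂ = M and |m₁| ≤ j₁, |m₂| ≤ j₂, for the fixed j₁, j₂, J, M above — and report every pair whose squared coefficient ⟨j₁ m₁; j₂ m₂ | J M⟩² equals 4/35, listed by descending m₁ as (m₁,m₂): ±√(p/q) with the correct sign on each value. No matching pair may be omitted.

Admissible pairs with m₁+m₂ = M = -1/2: (-2,3/2), (-1,1/2), (0,-1/2), (1,-3/2)
  (m₁,m₂)=(1,-3/2): CG² = 4/35, CG = +√(4/35)   ← matches the target
  (m₁,m₂)=(0,-1/2): CG² = 9/35, CG = −√(9/35)
  (m₁,m₂)=(-1,1/2): CG² = 12/35, CG = +√(12/35)
  (m₁,m₂)=(-2,3/2): CG² = 2/7, CG = −√(2/7)
Pairs with CG² = 4/35: (1,-3/2): +√(4/35)

(1,-3/2): +√(4/35)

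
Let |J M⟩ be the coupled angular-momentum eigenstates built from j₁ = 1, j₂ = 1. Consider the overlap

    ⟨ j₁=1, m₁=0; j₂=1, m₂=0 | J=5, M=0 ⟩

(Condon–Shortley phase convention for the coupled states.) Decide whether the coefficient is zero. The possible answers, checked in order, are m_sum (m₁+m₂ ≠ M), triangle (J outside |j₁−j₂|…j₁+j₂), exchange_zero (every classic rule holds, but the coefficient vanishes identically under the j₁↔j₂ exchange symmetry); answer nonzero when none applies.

m-sum: m₁+m₂ = 0+0 = 0, M = 0  ✓
triangle: need |j₁−j₂| ≤ J ≤ j₁+j₂, i.e. J ∈ [0, 2]; J = 5 is outside ✗ ⇒ coefficient is 0

triangle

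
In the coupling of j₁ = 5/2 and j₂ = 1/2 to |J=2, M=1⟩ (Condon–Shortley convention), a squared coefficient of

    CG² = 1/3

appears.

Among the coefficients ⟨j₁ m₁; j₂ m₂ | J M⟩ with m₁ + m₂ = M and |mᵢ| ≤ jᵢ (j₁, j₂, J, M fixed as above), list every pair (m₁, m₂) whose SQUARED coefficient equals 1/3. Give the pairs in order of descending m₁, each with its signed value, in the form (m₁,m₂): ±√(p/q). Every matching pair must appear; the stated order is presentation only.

Admissible pairs with m₁+m₂ = M = 1: (1/2,1/2), (3/2,-1/2)
  (m₁,m₂)=(3/2,-1/2): CG² = 2/3, CG = +√(2/3)
  (m₁,m₂)=(1/2,1/2): CG² = 1/3, CG = −√(1/3)   ← matches the target
Pairs with CG² = 1/3: (1/2,1/2): −√(1/3)

(1/2,1/2): −√(1/3)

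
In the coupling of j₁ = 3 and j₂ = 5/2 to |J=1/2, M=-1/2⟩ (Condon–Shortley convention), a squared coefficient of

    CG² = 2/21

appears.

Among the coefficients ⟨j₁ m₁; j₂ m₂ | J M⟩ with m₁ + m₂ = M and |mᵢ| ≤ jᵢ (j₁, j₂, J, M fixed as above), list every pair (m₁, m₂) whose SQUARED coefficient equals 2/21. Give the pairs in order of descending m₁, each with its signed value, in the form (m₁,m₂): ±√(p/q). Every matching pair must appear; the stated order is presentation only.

(1,-3/2): −√(2/21)

Admissible pairs with m₁+m₂ = M = -1/2: (-3,5/2), (-2,3/2), (-1,1/2), (0,-1/2), (1,-3/2), (2,-5/2)
  (m₁,m₂)=(2,-5/2): CG² = 1/21, CG = +√(1/21)
  (m₁,m₂)=(1,-3/2): CG² = 2/21, CG = −√(2/21)   ← matches the target
  (m₁,m₂)=(0,-1/2): CG² = 1/7, CG = +√(1/7)
  (m₁,m₂)=(-1,1/2): CG² = 4/21, CG = −√(4/21)
  (m₁,m₂)=(-2,3/2): CG² = 5/21, CG = +√(5/21)
  (m₁,m₂)=(-3,5/2): CG² = 2/7, CG = −√(2/7)
Pairs with CG² = 2/21: (1,-3/2): −√(2/21)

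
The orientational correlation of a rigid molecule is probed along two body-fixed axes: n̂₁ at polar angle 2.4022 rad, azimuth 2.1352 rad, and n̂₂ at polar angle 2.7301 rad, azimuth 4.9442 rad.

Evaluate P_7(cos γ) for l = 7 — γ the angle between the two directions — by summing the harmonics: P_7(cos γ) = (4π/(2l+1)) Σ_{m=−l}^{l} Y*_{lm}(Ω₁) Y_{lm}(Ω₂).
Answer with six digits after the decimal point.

0.041793

Addition theorem: P_7(cos γ) = (4π/15) Σ_m Y*_{lm}(Ω₁) Y_{lm}(Ω₂), m = −7…7:
  [-7]  conj(Y_{7,-7})(Ω₁) = (-0.022829, 0.021766) ; Y_{7,-7}(Ω₂) = (-0.000818, 0.000042) ; Δ = (0.000018, -0.000019)
  [-6]  conj(Y_{7,-6})(Ω₁) = (-0.125554, -0.031369) ; Y_{7,-6}(Ω₂) = (0.001257, -0.006908) ; Δ = (-0.000374, 0.000828)
  [-5]  conj(Y_{7,-5})(Ω₁) = (-0.097645, -0.295074) ; Y_{7,-5}(Ω₂) = (0.034149, 0.014913) ; Δ = (0.001066, -0.011533)
  [-4]  conj(Y_{7,-4})(Ω₁) = (0.290432, -0.354184) ; Y_{7,-4}(Ω₂) = (-0.081812, 0.109071) ; Δ = (0.014871, 0.060654)
  [-3]  conj(Y_{7,-3})(Ω₁) = (0.322163, 0.039636) ; Y_{7,-3}(Ω₂) = (-0.219826, -0.263418) ; Δ = (-0.060379, -0.093577)
  [-2]  conj(Y_{7,-2})(Ω₁) = (-0.054608, -0.115398) ; Y_{7,-2}(Ω₂) = (0.482272, -0.241121) ; Δ = (-0.054161, -0.042486)
  [-1]  conj(Y_{7,-1})(Ω₁) = (0.207834, -0.328280) ; Y_{7,-1}(Ω₂) = (0.078661, 0.333233) ; Δ = (0.125742, 0.043434)
  [+0]  conj(Y_{7,0})(Ω₁) = (-0.011502, -0.000000) ; Y_{7,0}(Ω₂) = (0.319789, 0.000000) ; Δ = (-0.003678, -0.000000)
  [+1]  conj(Y_{7,1})(Ω₁) = (-0.207834, -0.328280) ; Y_{7,1}(Ω₂) = (-0.078661, 0.333233) ; Δ = (0.125742, -0.043434)
  [+2]  conj(Y_{7,2})(Ω₁) = (-0.054608, 0.115398) ; Y_{7,2}(Ω₂) = (0.482272, 0.241121) ; Δ = (-0.054161, 0.042486)
  [+3]  conj(Y_{7,3})(Ω₁) = (-0.322163, 0.039636) ; Y_{7,3}(Ω₂) = (0.219826, -0.263418) ; Δ = (-0.060379, 0.093577)
  [+4]  conj(Y_{7,4})(Ω₁) = (0.290432, 0.354184) ; Y_{7,4}(Ω₂) = (-0.081812, -0.109071) ; Δ = (0.014871, -0.060654)
  [+5]  conj(Y_{7,5})(Ω₁) = (0.097645, -0.295074) ; Y_{7,5}(Ω₂) = (-0.034149, 0.014913) ; Δ = (0.001066, 0.011533)
  [+6]  conj(Y_{7,6})(Ω₁) = (-0.125554, 0.031369) ; Y_{7,6}(Ω₂) = (0.001257, 0.006908) ; Δ = (-0.000374, -0.000828)
  [+7]  conj(Y_{7,7})(Ω₁) = (0.022829, 0.021766) ; Y_{7,7}(Ω₂) = (0.000818, 0.000042) ; Δ = (0.000018, 0.000019)
Total Σ_m = (0.049887, 0.000000). Multiply by 0.837758: (0.041793, 0.000000). P_7(cos γ) = 0.041793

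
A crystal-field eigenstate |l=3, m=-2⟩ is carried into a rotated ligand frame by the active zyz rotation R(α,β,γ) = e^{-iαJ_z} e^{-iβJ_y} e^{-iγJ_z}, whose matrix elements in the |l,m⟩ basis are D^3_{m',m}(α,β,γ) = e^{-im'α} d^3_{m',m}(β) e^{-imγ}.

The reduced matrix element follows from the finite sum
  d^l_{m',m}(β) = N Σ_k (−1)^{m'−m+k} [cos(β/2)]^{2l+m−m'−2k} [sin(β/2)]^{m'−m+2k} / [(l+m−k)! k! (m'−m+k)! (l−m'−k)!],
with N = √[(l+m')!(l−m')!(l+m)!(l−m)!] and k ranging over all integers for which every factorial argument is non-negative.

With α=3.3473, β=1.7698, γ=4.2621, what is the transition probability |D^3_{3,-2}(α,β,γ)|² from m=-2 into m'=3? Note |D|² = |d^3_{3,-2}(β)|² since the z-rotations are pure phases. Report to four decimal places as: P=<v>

First d^3_{3,-2}(β=1.7698), then the phase factors e^{-i(3)α} and e^{-i(-2)γ}:
c=cos(1.769800/2)=0.633367, s=sin(1.769800/2)=0.773852; N=√[720·1·1·120]=293.938769
Admissible k: 0..0 (factorial args all ≥0)
  k=0: (−1)^5·293.9388/(120)·0.6334^1·0.7739^5 = -0.430546
d^3_{3,-2}(1.7698) = -0.430546
|D^3_{3,-2}|² = |d^3_{3,-2}(β)|² = (-0.430546)² = 0.185370 (the z-rotation phases have unit modulus)

P=0.1854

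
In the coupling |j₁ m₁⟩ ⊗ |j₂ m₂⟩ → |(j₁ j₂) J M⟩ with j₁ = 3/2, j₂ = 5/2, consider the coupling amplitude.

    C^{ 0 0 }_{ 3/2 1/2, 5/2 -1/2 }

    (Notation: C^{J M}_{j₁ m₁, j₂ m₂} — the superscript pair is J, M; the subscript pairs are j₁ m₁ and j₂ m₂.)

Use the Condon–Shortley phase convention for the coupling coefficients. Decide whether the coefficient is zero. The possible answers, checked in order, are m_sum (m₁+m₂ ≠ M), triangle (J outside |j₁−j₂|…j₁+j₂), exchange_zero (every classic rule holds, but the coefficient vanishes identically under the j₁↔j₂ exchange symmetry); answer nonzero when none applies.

m-sum: m₁+m₂ = 1/2+(-1/2) = 0, M = 0  ✓
triangle: need |j₁−j₂| ≤ J ≤ j₁+j₂, i.e. J ∈ [1, 4]; J = 0 is outside ✗ ⇒ coefficient is 0

triangle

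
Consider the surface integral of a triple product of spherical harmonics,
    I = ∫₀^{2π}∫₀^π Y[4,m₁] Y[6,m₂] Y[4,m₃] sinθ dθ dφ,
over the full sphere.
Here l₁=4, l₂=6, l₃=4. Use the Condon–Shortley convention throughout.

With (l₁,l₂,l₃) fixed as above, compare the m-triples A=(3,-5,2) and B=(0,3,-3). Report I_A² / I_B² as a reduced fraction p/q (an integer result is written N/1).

33/50

l's match ⇒ only the (l;m) 3-j factors differ between A and B.
A: triangle coeff Δ(4,6,4) = 1/1261260; Σ_t [0,1]: t=0:+1/86400 t=1:−1/172800 = 1/172800; (3j)²=1/130 [(4 6 4; 3 -5 2)], sign=+1
B: triangle coeff Δ(4,6,4) = 1/1261260; Σ_t [3,4]: t=3:−1/25920 t=4:+1/11520 = 1/20736; (3j)²=5/429 [(4 6 4; 0 3 -3)], sign=-1
I_A²/I_B² = (1/130)/(5/429) = 33/50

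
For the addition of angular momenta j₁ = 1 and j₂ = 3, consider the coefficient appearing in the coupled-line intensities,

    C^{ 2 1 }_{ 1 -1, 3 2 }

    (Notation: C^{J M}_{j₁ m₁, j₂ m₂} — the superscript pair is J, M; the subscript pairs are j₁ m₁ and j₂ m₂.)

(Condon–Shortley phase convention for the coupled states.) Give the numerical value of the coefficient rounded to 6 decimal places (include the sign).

+√(10/21) ≈ +0.690066

j₁+j₂−J=2  J+j₁−j₂=0  J−j₁+j₂=4  j₁+j₂+J+1=7
(j₁±m₁, j₂±m₂, J±M) = (0,2,5,1,3,1)
P² = 480/7
sum k=2..2:
  [2] +1/12 = 1/12
S = 1/12
C² = P²·S² = 10/21 ; C = +0.690066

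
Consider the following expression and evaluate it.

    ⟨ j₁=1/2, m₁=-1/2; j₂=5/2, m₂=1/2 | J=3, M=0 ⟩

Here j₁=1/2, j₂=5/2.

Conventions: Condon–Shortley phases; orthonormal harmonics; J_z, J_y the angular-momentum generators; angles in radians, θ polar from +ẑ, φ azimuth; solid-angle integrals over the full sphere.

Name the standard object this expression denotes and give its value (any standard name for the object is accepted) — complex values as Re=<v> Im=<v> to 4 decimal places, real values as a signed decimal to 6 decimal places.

Clebsch–Gordan coefficient, +√(1/2) ≈ +0.707107

This is a Clebsch–Gordan (vector-coupling) coefficient.
√[7·0!1!5!/7! · 0!1!3!2!3!3!] = √(72)
  +(−1)^0/∏(0,0,1,3,0,2)! = 1/12  (running 1/12)
⟨..|..⟩ = √(72)·(1/12) = +0.707107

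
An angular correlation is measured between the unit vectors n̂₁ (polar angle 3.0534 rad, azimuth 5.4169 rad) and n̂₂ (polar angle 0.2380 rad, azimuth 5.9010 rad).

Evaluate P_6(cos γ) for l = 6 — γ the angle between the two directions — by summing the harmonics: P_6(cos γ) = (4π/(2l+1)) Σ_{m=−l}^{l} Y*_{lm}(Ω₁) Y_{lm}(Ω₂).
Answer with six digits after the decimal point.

0.183333

Term-by-term m-sum for l=6 (normalisation 4π/13 = 0.966644):
  m=-6: (0.000000, 0.000000) × (-0.000055, 0.000062) = (-0.000000, -0.000000)  (running Σ = (-0.000000, -0.000000))
  m=-5: (0.000003, -0.000008) × (-0.000395, 0.001117) = (0.000000, 0.000000)  (running Σ = (0.000000, 0.000000))
  m=-4: (-0.000202, 0.000068) × (0.000435, 0.010339) = (-0.000001, -0.000002)  (running Σ = (-0.000001, -0.000002))
  m=-3: (0.003005, 0.001812) × (0.025229, 0.055857) = (-0.000025, 0.000214)  (running Σ = (-0.000026, 0.000212))
  m=-2: (-0.006361, -0.038975) × (0.175543, 0.168311) = (0.005443, -0.007912)  (running Σ = (0.005417, -0.007701))
  m=-1: (-0.180787, 0.212683) × (0.534319, 0.214769) = (-0.142276, 0.074813)  (running Σ = (-0.136858, 0.067112))
  m=0: (0.935696, -0.000000) × (0.495221, 0.000000) = (0.463376, 0.000000)  (running Σ = (0.326518, 0.067112))
  m=1: (0.180787, 0.212683) × (-0.534319, 0.214769) = (-0.142276, -0.074813)  (running Σ = (0.184242, -0.007701))
  m=2: (-0.006361, 0.038975) × (0.175543, -0.168311) = (0.005443, 0.007912)  (running Σ = (0.189686, 0.000212))
  m=3: (-0.003005, 0.001812) × (-0.025229, 0.055857) = (-0.000025, -0.000214)  (running Σ = (0.189660, -0.000002))
  m=4: (-0.000202, -0.000068) × (0.000435, -0.010339) = (-0.000001, 0.000002)  (running Σ = (0.189660, 0.000000))
  m=5: (-0.000003, -0.000008) × (0.000395, 0.001117) = (0.000000, -0.000000)  (running Σ = (0.189660, -0.000000))
  m=6: (0.000000, -0.000000) × (-0.000055, -0.000062) = (-0.000000, 0.000000)  (running Σ = (0.189660, -0.000000))
Σ over m = (0.189660, -0.000000); ×(4π/13) → (0.183333, -0.000000). Real part: 0.183333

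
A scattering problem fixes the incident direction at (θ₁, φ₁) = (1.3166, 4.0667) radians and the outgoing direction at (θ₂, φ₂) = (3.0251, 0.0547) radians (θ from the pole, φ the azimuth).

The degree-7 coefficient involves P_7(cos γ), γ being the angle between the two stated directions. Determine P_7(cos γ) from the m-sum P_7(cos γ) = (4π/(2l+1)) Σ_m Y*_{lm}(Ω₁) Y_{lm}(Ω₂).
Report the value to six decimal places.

0.186904

Term-by-term m-sum for l=7 (normalisation 4π/15 = 0.837758):
  m=-7: (-0.390488-0.076138i) × (+0.000000-0.000000i) = -0.000000+0.000000i  (running Σ = -0.000000+0.000000i)
  m=-6: (+0.287547-0.258650i) × (-0.000004+0.000001i) = -0.000001+0.000002i  (running Σ = -0.000001+0.000002i)
  m=-5: (-0.004810-0.055242i) × (+0.000089-0.000025i) = -0.000002-0.000005i  (running Σ = -0.000003-0.000003i)
  m=-4: (+0.299040+0.186999i) × (-0.001276+0.000284i) = -0.000435-0.000154i  (running Σ = -0.000437-0.000157i)
  m=-3: (-0.056356+0.021617i) × (+0.013205-0.002187i) = -0.000697+0.000409i  (running Σ = -0.001134+0.000252i)
  m=-2: (-0.087579+0.305234i) × (-0.095258+0.010463i) = +0.005149-0.029992i  (running Σ = +0.004015-0.029741i)
  m=-1: (-0.061975-0.082257i) × (+0.432230-0.023667i) = -0.028734-0.034087i  (running Σ = -0.024719-0.063828i)
  m=0: (-0.304676-0.000000i) × (-0.894521+0.000000i) = +0.272539+0.000000i  (running Σ = +0.247820-0.063828i)
  m=1: (+0.061975-0.082257i) × (-0.432230-0.023667i) = -0.028734+0.034087i  (running Σ = +0.219086-0.029741i)
  m=2: (-0.087579-0.305234i) × (-0.095258-0.010463i) = +0.005149+0.029992i  (running Σ = +0.224235+0.000252i)
  m=3: (+0.056356+0.021617i) × (-0.013205-0.002187i) = -0.000697-0.000409i  (running Σ = +0.223538-0.000157i)
  m=4: (+0.299040-0.186999i) × (-0.001276-0.000284i) = -0.000435+0.000154i  (running Σ = +0.223103-0.000003i)
  m=5: (+0.004810-0.055242i) × (-0.000089-0.000025i) = -0.000002+0.000005i  (running Σ = +0.223102+0.000002i)
  m=6: (+0.287547+0.258650i) × (-0.000004-0.000001i) = -0.000001-0.000002i  (running Σ = +0.223101+0.000000i)
  m=7: (+0.390488-0.076138i) × (-0.000000-0.000000i) = -0.000000-0.000000i  (running Σ = +0.223101+0.000000i)
Total Σ_m = +0.223101+0.000000i. Multiply by 0.837758: +0.186904+0.000000i. P_7(cos γ) = 0.186904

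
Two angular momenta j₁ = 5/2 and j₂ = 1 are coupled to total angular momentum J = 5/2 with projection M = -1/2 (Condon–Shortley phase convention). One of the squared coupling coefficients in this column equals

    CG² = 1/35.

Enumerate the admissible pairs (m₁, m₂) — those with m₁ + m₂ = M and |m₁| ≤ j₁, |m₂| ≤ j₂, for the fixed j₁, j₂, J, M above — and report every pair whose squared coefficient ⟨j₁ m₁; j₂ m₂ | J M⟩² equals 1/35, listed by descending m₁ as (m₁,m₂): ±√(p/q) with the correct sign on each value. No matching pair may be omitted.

(-1/2,0): −√(1/35)

Admissible pairs with m₁+m₂ = M = -1/2: (-3/2,1), (-1/2,0), (1/2,-1)
  (m₁,m₂)=(1/2,-1): CG² = 18/35, CG = +√(18/35)
  (m₁,m₂)=(-1/2,0): CG² = 1/35, CG = −√(1/35)   ← matches the target
  (m₁,m₂)=(-3/2,1): CG² = 16/35, CG = −√(16/35)
Pairs with CG² = 1/35: (-1/2,0): −√(1/35)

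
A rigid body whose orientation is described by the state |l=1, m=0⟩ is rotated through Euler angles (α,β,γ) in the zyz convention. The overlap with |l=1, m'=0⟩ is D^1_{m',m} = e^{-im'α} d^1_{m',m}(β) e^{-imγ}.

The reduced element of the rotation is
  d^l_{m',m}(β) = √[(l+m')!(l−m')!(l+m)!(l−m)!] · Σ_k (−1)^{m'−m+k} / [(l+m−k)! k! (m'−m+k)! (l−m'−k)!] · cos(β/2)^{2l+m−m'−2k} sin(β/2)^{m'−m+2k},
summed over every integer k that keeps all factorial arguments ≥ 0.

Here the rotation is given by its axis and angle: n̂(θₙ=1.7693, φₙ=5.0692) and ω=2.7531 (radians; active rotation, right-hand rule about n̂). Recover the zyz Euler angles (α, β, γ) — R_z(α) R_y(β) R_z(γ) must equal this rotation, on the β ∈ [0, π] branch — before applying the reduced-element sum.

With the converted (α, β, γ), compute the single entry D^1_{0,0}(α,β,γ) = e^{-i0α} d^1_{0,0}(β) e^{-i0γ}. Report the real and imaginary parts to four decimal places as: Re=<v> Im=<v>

Axis–angle → zyz. n̂ = (sinθₙcosφₙ, sinθₙsinφₙ, cosθₙ) = (+0.342429, -0.918615, -0.197203), ω = 2.7531.
R = I cosω + sinω [n̂]ₓ + (1−cosω) n̂n̂ᵀ gives
  R = [-0.699704, -0.530981, -0.477989; -0.680379, +0.699343, +0.219097; +0.217942, +0.478517, -0.850601]
β = atan2(√(R₁₃²+R₂₃²), R₃₃) = 2.587924; α = atan2(R₂₃, R₁₃) mod 2π = 2.711798; γ = atan2(R₃₂, −R₃₁) mod 2π = 1.998176
D^1_{0,0}(2.7118,2.5879,1.9982) = e^{-i·0·2.7118}·d^1_{0,0}(2.5879)·e^{-i·0·1.9982}. Compute d first:
Half-angle: c=0.273312, s=0.961925. N=√(1·1·1·1)=1.000000
k∈{0,1} keeps every argument non-negative
  k=0: (−1)^0·1.0000/(1)·0.2733^2·0.9619^0 = +0.074699
  k=1: (−1)^1·1.0000/(1)·0.2733^0·0.9619^2 = -0.925301
d^1_{0,0}(2.5879) = +0.074699 -0.925301 = -0.850601
Phases: e^{-i·(0)·2.7118}=+1.000000+0.000000i, e^{-i·(0)·1.9982}=+1.000000+0.000000i ⇒ D=-0.850601+0.000000i

Re=-0.8506 Im=0.0000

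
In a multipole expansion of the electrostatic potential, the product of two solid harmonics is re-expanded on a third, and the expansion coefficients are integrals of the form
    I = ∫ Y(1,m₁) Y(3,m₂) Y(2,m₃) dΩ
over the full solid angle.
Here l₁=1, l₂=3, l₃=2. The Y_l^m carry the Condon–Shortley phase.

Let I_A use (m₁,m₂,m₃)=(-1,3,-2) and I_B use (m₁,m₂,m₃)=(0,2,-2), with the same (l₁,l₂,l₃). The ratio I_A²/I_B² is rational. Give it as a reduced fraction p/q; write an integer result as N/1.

Shared (l₁,l₂,l₃)=(1,3,2): N and (l;000)² cancel in I_A²/I_B².
A: Δ = 2!·0!·4!/7! = 1/105; Racah Σ t=2..2: t=2:+1/48 = 1/48; ⇒ 3j(1 3 2; -1 3 -2)² = 1/7, sgn +1
B: Δ = 2!·0!·4!/7! = 1/105; Racah Σ t=1..1: t=1:−1/24 = -1/24; ⇒ 3j(1 3 2; 0 2 -2)² = 1/21, sgn -1
I_A²/I_B² = (1/7)/(1/21) = 3/1

3/1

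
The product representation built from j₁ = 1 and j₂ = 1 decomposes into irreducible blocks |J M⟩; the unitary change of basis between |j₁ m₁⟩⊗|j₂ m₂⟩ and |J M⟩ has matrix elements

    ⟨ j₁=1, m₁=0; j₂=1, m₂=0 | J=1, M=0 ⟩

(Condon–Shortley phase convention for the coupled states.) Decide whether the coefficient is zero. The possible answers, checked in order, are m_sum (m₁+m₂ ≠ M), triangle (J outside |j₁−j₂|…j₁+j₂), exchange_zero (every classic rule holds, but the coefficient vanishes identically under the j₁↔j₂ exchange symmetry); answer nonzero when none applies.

m-sum: m₁+m₂ = 0+0 = 0, M = 0  ✓
triangle: |j₁−j₂| = 0 ≤ J = 1 ≤ j₁+j₂ = 2  ✓
exchange: j₁=j₂ and m₁=m₂, and (−1)^(j₁+j₂−J) = (−1)^1 = −1 forces ⟨j₁m₁;j₂m₂|JM⟩ = −⟨j₂m₂;j₁m₁|JM⟩ = −⟨j₁m₁;j₂m₂|JM⟩ ⇒ the coefficient vanishes identically
Racah sum check: Σ_k collapses to 0 ⇒ CG = 0

exchange_zero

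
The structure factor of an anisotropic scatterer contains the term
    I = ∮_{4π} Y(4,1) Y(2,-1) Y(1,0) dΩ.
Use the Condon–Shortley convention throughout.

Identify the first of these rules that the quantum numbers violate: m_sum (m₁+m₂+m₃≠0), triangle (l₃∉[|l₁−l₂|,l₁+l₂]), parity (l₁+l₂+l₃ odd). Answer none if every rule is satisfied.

m₁+m₂+m₃ = 1 − 1 + 0 = 0  ✓
triangle: need |l₁−l₂| ≤ l₃ ≤ l₁+l₂ = [2,6]; l₃=1 is outside  ✗
parity: l₁+l₂+l₃ = 7 is odd

triangle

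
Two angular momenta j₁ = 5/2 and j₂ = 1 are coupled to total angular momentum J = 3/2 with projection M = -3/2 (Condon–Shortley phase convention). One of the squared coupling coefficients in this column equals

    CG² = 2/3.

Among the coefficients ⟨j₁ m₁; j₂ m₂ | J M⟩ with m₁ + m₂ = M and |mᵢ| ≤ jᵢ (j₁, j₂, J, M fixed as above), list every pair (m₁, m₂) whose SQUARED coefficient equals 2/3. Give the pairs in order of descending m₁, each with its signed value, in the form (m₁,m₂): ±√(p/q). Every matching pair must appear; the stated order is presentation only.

Admissible pairs with m₁+m₂ = M = -3/2: (-5/2,1), (-3/2,0), (-1/2,-1)
  (m₁,m₂)=(-1/2,-1): CG² = 1/15, CG = +√(1/15)
  (m₁,m₂)=(-3/2,0): CG² = 4/15, CG = −√(4/15)
  (m₁,m₂)=(-5/2,1): CG² = 2/3, CG = +√(2/3)   ← matches the target
Pairs with CG² = 2/3: (-5/2,1): +√(2/3)

(-5/2,1): +√(2/3)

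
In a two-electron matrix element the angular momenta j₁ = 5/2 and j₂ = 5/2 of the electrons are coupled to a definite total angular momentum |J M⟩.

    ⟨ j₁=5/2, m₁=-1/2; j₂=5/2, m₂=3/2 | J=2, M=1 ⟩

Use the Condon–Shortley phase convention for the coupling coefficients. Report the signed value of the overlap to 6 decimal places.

√[5·3!2!2!/8! · 2!3!4!1!3!1!] = √(36/7)
  +(−1)^2/∏(2,1,1,2,1,0)! = 1/4  (running 1/4)
  +(−1)^3/∏(3,0,0,1,2,1)! = -1/12  (running 1/6)
⟨..|..⟩ = √(36/7)·(1/6) = +0.377964

+0.377964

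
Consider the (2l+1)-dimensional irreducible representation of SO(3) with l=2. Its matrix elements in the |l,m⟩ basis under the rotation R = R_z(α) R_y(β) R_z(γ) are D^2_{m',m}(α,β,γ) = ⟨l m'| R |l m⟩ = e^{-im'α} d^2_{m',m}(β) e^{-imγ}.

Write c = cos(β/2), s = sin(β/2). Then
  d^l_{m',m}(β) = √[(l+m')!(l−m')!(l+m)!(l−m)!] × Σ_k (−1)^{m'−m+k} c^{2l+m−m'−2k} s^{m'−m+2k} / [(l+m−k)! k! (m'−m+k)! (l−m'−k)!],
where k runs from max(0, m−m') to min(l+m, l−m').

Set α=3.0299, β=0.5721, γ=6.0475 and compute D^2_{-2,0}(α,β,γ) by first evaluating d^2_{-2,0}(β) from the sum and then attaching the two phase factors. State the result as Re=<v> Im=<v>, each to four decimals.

Split into d^2_{-2,0}(β=0.5721) × two z-phases.
With c≡cos(β/2)=0.959366 and s≡sin(β/2)=0.282165, N=[1·24·2·2]^{1/2}=9.797959
Admissible k: 2..2 (factorial args all ≥0)
  k=2: (−1)^0·9.7980/(4)·0.9594^2·0.2822^2 = +0.179494
d^2_{-2,0}(0.5721) = +0.179494
Phases: e^{-i·(-2)·3.0299}=+0.975153-0.221532i, e^{-i·(0)·6.0475}=+1.000000+0.000000i ⇒ D=+0.175034-0.039764i

Re=0.1750 Im=-0.0398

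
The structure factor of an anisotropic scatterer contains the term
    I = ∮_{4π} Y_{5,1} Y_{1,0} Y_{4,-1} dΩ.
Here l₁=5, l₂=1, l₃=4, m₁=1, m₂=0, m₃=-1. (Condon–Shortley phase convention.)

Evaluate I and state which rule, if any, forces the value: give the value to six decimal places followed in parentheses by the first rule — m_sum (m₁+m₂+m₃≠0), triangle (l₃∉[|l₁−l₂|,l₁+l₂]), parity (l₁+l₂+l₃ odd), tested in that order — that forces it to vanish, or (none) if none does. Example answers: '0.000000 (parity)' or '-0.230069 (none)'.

Checks pass: Σm=0; 10 even; l₃=4∈[4,6].
(2·5+1)(2·1+1)(2·4+1) = 297
Δ: 2! 8! 0! / 11! → 1/495
sum: t=1:−1/576 = -1/576
3j²(5 1 4; 0 0 0) = Δ·Π!·Σ² = 5/99  (sign -1)
sum: t=1:−1/720 = -1/720
3j²(5 1 4; 1 0 -1) = Δ·Π!·Σ² = 8/165  (sign +1)
combine: 4πI² = 297·5/99·8/165 = 8/11
take √, sign -1: I = -0.24057125
No selection rule forces the value: the integral is nonzero (none).

-0.240571 (none)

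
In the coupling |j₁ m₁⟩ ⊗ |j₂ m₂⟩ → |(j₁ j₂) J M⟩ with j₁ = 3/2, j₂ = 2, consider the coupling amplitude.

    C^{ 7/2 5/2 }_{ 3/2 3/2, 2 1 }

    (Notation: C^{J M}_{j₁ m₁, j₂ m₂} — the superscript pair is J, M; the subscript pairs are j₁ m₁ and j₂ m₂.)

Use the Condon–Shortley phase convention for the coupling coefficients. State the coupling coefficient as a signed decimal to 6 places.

√[8·0!3!4!/8! · 3!0!3!1!6!1!] = √(5184/7)
  +(−1)^0/∏(0,0,0,3,3,1)! = 1/36  (running 1/36)
⟨..|..⟩ = √(5184/7)·(1/36) = +0.755929

+√(4/7) = +0.755929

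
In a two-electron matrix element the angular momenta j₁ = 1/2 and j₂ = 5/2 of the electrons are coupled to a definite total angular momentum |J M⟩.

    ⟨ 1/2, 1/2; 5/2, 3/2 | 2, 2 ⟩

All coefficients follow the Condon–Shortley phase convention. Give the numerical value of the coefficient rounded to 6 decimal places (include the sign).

√[5·1!0!4!/6! · 1!0!4!1!4!0!] = √(96)
  +(−1)^0/∏(0,1,0,4,0,0)! = 1/24  (running 1/24)
⟨..|..⟩ = √(96)·(1/24) = +0.408248

+0.408248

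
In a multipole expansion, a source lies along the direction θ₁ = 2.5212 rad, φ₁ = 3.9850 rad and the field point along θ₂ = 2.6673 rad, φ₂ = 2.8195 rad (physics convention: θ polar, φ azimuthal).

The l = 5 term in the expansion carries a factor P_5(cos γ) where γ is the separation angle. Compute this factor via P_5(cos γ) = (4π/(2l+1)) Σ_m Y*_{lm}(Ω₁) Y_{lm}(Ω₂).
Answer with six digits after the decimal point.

Expand P_5 via completeness: Σ_{m} conj(Y_{5,m}) at Ω₁ times Y_{5,m} at Ω₂ —
  m=-5: Y*=+0.014651+0.027116i  Y=+0.000366-0.009215i  product +0.000255-0.000125i
  m=-4: Y*=+0.132754+0.031369i  Y=-0.015831-0.054557i  product -0.000390-0.007739i
  m=-3: Y*=+0.275973-0.193447i  Y=-0.114683-0.166017i  product -0.063765-0.023631i
  m=-2: Y*=+0.053198-0.456472i  Y=-0.345562-0.259541i  product -0.136856+0.143932i
  m=-1: Y*=-0.115820-0.130102i  Y=-0.426433-0.142306i  product +0.030875+0.071962i
  m=+0: Y*=+0.354960-0.000000i  Y=+0.097770+0.000000i  product +0.034704+0.000000i
  m=+1: Y*=+0.115820-0.130102i  Y=+0.426433-0.142306i  product +0.030875-0.071962i
  m=+2: Y*=+0.053198+0.456472i  Y=-0.345562+0.259541i  product -0.136856-0.143932i
  m=+3: Y*=-0.275973-0.193447i  Y=+0.114683-0.166017i  product -0.063765+0.023631i
  m=+4: Y*=+0.132754-0.031369i  Y=-0.015831+0.054557i  product -0.000390+0.007739i
  m=+5: Y*=-0.014651+0.027116i  Y=-0.000366-0.009215i  product +0.000255+0.000125i
Total Σ_m = -0.305058-0.000000i. Multiply by 1.142397: -0.348498-0.000000i. P_5(cos γ) = -0.348498

-0.348498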